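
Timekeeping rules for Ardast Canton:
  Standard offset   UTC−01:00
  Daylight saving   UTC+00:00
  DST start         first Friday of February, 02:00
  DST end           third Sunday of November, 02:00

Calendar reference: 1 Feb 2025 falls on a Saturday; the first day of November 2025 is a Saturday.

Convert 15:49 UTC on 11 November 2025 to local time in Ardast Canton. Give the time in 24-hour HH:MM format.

15:49

1 February 2025 is a Saturday, so the first Friday is February 7.
1 November 2025 is a Saturday, so the first Sunday is November 2 and the third is November 16.
At the standard offset (UTC−01:00), 15:49 UTC − 1h = 14:49 Ardast Canton standard time.
The standard-time date in Ardast Canton, 11 November 2025, lies within the daylight-saving period (7 February – 16 November), so Ardast Canton is on daylight time, UTC+00:00.
15:49 UTC + 0h = 15:49 local.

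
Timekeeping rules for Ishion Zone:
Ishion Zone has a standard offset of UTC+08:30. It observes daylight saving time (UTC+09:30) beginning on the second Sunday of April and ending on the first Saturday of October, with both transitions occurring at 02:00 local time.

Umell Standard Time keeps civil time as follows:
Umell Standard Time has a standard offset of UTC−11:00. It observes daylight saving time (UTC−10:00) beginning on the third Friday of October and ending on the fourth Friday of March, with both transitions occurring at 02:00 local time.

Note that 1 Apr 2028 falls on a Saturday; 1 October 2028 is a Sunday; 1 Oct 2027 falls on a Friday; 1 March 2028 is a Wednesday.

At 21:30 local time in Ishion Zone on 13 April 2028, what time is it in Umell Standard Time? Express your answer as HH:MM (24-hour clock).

1 April 2028 is a Saturday, so the first Sunday is April 2 and the second is April 9.
1 October 2028 is a Sunday, so the first Saturday is October 7.
Daylight saving runs 9 April – 7 October; 13 April 2028 is inside that window, so Ishion Zone is at UTC+09:30.
21:30 Ishion Zone − 9h30m = 12:00 UTC.
1 October 2027 is a Friday, so the first Friday is October 1 and the third is October 15.
1 March 2028 is a Wednesday, so the first Friday is March 3 and the fourth is March 24.
At the standard offset (UTC−11:00), 12:00 UTC − 11h = 01:00 Umell Standard Time standard time.
The standard-time date in Umell Standard Time, 13 April 2028, does not fall between 15 October 2027 and 24 March 2028, so daylight saving is not in effect and Umell Standard Time is at UTC−11:00.
12:00 UTC − 11h = 01:00 Umell Standard Time.

01:00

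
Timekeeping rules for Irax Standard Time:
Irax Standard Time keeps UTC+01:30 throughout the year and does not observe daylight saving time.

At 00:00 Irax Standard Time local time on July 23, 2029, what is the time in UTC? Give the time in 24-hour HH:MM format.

Irax Standard Time has no daylight saving, so its offset is UTC+01:30 year-round.
00:00 local − 1h30m = 22:30 UTC (rolling into the previous day, 22 July 2029).

22:30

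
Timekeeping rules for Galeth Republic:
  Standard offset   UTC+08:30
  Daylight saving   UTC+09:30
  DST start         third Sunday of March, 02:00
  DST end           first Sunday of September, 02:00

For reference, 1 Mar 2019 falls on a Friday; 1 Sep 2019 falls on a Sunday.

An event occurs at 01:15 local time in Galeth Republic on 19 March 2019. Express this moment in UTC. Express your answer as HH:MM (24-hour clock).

15:45

1 March 2019 is a Friday, so the first Sunday is March 3 and the third is March 17.
1 September 2019 is a Sunday, so the first Sunday is September 1.
Daylight saving runs 17 March – 1 September; 19 March 2019 is inside that window, so Galeth Republic is at UTC+09:30.
01:15 local − 9h30m = 15:45 UTC (rolling into the previous day, 18 March 2019).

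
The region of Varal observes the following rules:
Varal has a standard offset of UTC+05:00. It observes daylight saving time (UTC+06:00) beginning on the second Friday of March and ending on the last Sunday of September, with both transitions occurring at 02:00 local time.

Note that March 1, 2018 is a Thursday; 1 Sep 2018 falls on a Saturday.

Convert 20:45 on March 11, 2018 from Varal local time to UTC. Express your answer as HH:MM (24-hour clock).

14:45

1 March 2018 is a Thursday, so the first Friday is March 2 and the second is March 9.
1 September 2018 is a Saturday, so Sundays fall on 2, 9, 16, 23, 30; the last is September 30.
March 11, 2018 falls between 9 March and 30 September, so daylight saving is in effect and Varal is at UTC+06:00.
20:45 local − 6h = 14:45 UTC.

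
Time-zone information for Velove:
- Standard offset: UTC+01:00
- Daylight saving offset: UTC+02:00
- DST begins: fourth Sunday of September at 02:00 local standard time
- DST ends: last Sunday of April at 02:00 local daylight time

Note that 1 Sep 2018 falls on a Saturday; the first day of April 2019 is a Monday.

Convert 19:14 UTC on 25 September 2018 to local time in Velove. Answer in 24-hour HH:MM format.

21:14

1 September 2018 is a Saturday, so the first Sunday is September 2 and the fourth is September 23.
1 April 2019 is a Monday, so Sundays fall on 7, 14, 21, 28; the last is April 28.
At the standard offset (UTC+01:00), 19:14 UTC + 1h = 20:14 Velove standard time.
The standard-time date in Velove, 25 September 2018, lies within the daylight-saving period (23 September 2018 – 28 April 2019), so Velove is on daylight time, UTC+02:00.
19:14 UTC + 2h = 21:14 local.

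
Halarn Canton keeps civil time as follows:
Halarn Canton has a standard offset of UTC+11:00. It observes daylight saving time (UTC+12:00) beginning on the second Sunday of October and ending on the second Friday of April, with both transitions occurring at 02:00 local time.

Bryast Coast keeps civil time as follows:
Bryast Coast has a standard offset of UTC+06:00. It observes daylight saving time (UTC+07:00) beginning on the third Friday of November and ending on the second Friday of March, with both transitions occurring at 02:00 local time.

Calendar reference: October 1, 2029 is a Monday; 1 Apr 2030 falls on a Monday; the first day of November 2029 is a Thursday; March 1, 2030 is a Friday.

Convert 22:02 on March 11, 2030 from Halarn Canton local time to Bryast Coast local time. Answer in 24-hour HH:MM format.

16:02

1 October 2029 is a Monday, so the first Sunday is October 7 and the second is October 14.
1 April 2030 is a Monday, so the first Friday is April 5 and the second is April 12.
Daylight saving runs 14 October 2029 – 12 April 2030; March 11, 2030 is inside that window, so Halarn Canton is at UTC+12:00.
22:02 Halarn Canton − 12h = 10:02 UTC.
1 November 2029 is a Thursday, so the first Friday is November 2 and the third is November 16.
1 March 2030 is a Friday, so the first Friday is March 1 and the second is March 8.
At the standard offset (UTC+06:00), 10:02 UTC + 6h = 16:02 Bryast Coast standard time.
The standard-time date in Bryast Coast, March 11, 2030, does not fall between 16 November 2029 and 8 March 2030, so daylight saving is not in effect and Bryast Coast is at UTC+06:00.
10:02 UTC + 6h = 16:02 Bryast Coast.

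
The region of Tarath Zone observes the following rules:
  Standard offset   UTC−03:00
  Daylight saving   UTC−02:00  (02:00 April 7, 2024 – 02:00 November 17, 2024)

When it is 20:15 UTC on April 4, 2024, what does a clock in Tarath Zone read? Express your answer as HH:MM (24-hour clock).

At the standard offset (UTC−03:00), 20:15 UTC − 3h = 17:15 Tarath Zone standard time.
The standard-time date in Tarath Zone, April 4, 2024, is outside the daylight-saving period (7 April – 17 November), so Tarath Zone is on standard time, UTC−03:00.
20:15 UTC − 3h = 17:15 local.

17:15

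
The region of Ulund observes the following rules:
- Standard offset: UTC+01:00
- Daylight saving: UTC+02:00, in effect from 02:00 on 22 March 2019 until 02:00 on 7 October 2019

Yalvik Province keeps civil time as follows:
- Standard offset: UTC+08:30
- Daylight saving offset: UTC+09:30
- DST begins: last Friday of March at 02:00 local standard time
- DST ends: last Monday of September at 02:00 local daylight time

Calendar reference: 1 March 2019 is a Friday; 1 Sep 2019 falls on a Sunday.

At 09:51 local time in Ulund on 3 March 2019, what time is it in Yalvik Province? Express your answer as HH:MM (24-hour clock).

3 March 2019 does not fall between 22 March and 7 October, so daylight saving is not in effect and Ulund is at UTC+01:00.
09:51 Ulund − 1h = 08:51 UTC.
1 March 2019 is a Friday, so Fridays fall on 1, 8, 15, 22, 29; the last is March 29.
1 September 2019 is a Sunday, so Mondays fall on 2, 9, 16, 23, 30; the last is September 30.
At the standard offset (UTC+08:30), 08:51 UTC + 8h30m = 17:21 Yalvik Province standard time.
The standard-time date in Yalvik Province, 3 March 2019, does not fall between 29 March and 30 September, so daylight saving is not in effect and Yalvik Province is at UTC+08:30.
08:51 UTC + 8h30m = 17:21 Yalvik Province.

17:21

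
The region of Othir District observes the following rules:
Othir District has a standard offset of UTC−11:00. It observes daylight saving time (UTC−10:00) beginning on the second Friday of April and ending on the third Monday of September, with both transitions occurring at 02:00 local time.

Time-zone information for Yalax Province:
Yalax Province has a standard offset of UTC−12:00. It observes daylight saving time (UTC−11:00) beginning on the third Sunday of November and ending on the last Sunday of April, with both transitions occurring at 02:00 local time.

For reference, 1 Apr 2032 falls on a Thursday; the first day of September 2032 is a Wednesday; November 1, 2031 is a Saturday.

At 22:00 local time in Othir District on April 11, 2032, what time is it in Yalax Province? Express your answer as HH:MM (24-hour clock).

1 April 2032 is a Thursday, so the first Friday is April 2 and the second is April 9.
1 September 2032 is a Wednesday, so the first Monday is September 6 and the third is September 20.
April 11, 2032 lies within the daylight-saving period (9 April – 20 September), so Othir District is on daylight time, UTC−10:00.
22:00 Othir District + 10h = 08:00 UTC (rolling into the next day, 12 April 2032).
1 November 2031 is a Saturday, so the first Sunday is November 2 and the third is November 16.
1 April 2032 is a Thursday, so Sundays fall on 4, 11, 18, 25; the last is April 25.
At the standard offset (UTC−12:00), 08:00 UTC − 12h = 20:00 Yalax Province standard time (rolling into the previous day, 11 April 2032).
The standard-time date in Yalax Province, April 11, 2032, lies within the daylight-saving period (16 November 2031 – 25 April 2032), so Yalax Province is on daylight time, UTC−11:00.
08:00 UTC − 11h = 21:00 Yalax Province (rolling into the previous day, 11 April 2032).

21:00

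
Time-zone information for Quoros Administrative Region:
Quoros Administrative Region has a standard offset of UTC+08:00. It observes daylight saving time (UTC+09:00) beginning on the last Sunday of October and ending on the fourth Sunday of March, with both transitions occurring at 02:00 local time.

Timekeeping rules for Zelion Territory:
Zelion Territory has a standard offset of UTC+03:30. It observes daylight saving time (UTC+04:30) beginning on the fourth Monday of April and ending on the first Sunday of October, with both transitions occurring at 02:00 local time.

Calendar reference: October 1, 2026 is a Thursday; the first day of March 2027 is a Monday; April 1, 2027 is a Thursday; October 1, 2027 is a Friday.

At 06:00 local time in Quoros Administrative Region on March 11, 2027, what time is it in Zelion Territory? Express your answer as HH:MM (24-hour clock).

1 October 2026 is a Thursday, so Sundays fall on 4, 11, 18, 25; the last is October 25.
1 March 2027 is a Monday, so the first Sunday is March 7 and the fourth is March 28.
March 11, 2027 falls between 25 October 2026 and 28 March 2027, so daylight saving is in effect and Quoros Administrative Region is at UTC+09:00.
06:00 Quoros Administrative Region − 9h = 21:00 UTC (rolling into the previous day, 10 March 2027).
1 April 2027 is a Thursday, so the first Monday is April 5 and the fourth is April 26.
1 October 2027 is a Friday, so the first Sunday is October 3.
At the standard offset (UTC+03:30), 21:00 UTC + 3h30m = 00:30 Zelion Territory standard time (rolling into the next day, 11 March 2027).
The standard-time date in Zelion Territory, March 11, 2027, does not fall between 26 April and 3 October, so daylight saving is not in effect and Zelion Territory is at UTC+03:30.
21:00 UTC + 3h30m = 00:30 Zelion Territory (rolling into the next day, 11 March 2027).

00:30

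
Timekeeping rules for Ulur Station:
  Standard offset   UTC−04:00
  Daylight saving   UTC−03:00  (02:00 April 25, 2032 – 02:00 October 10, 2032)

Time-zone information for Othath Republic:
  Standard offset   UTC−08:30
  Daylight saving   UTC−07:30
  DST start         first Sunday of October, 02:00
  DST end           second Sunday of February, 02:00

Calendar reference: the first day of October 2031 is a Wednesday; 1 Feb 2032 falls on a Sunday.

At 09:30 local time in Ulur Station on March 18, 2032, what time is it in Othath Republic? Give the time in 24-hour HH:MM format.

05:00

March 18, 2032 is outside the daylight-saving period (25 April – 10 October), so Ulur Station is on standard time, UTC−04:00.
09:30 Ulur Station + 4h = 13:30 UTC.
1 October 2031 is a Wednesday, so the first Sunday is October 5.
1 February 2032 is a Sunday, so the first Sunday is February 1 and the second is February 8.
At the standard offset (UTC−08:30), 13:30 UTC − 8h30m = 05:00 Othath Republic standard time.
The standard-time date in Othath Republic, March 18, 2032, is outside the daylight-saving period (5 October 2031 – 8 February 2032), so Othath Republic is on standard time, UTC−08:30.
13:30 UTC − 8h30m = 05:00 Othath Republic.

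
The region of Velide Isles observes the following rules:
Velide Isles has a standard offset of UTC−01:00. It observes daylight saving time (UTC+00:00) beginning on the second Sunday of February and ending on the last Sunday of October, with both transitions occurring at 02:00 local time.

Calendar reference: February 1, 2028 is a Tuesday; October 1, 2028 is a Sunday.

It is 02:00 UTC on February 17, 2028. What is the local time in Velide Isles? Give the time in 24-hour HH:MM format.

1 February 2028 is a Tuesday, so the first Sunday is February 6 and the second is February 13.
1 October 2028 is a Sunday, so Sundays fall on 1, 8, 15, 22, 29; the last is October 29.
At the standard offset (UTC−01:00), 02:00 UTC − 1h = 01:00 Velide Isles standard time.
The standard-time date in Velide Isles, February 17, 2028, lies within the daylight-saving period (13 February – 29 October), so Velide Isles is on daylight time, UTC+00:00.
02:00 UTC + 0h = 02:00 local.

02:00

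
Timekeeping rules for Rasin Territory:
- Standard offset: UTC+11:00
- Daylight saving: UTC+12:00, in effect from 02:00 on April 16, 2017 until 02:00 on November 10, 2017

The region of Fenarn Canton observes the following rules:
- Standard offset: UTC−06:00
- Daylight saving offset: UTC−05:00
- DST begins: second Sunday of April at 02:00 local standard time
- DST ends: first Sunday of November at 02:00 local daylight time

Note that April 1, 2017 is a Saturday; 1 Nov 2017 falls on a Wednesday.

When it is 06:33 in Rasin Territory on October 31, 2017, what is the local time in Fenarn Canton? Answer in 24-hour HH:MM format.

13:33

October 31, 2017 lies within the daylight-saving period (16 April – 10 November), so Rasin Territory is on daylight time, UTC+12:00.
06:33 Rasin Territory − 12h = 18:33 UTC (rolling into the previous day, 30 October 2017).
1 April 2017 is a Saturday, so the first Sunday is April 2 and the second is April 9.
1 November 2017 is a Wednesday, so the first Sunday is November 5.
At the standard offset (UTC−06:00), 18:33 UTC − 6h = 12:33 Fenarn Canton standard time.
Daylight saving runs 9 April – 5 November; the standard-time date in Fenarn Canton, October 30, 2017, is inside that window, so Fenarn Canton is at UTC−05:00.
18:33 UTC − 5h = 13:33 Fenarn Canton.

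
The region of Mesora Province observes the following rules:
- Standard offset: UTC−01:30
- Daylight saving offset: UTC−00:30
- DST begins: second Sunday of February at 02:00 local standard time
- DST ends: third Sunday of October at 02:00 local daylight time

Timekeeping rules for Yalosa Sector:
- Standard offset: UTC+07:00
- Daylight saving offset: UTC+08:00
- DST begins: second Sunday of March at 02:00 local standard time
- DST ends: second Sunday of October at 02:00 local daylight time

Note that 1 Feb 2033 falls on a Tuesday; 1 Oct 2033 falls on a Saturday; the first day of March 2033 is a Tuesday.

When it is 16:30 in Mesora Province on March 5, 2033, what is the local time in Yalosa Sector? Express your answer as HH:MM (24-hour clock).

00:00

1 February 2033 is a Tuesday, so the first Sunday is February 6 and the second is February 13.
1 October 2033 is a Saturday, so the first Sunday is October 2 and the third is October 16.
March 5, 2033 falls between 13 February and 16 October, so daylight saving is in effect and Mesora Province is at UTC−00:30.
16:30 Mesora Province + 0h30m = 17:00 UTC.
1 March 2033 is a Tuesday, so the first Sunday is March 6 and the second is March 13.
1 October 2033 is a Saturday, so the first Sunday is October 2 and the second is October 9.
At the standard offset (UTC+07:00), 17:00 UTC + 7h = 00:00 Yalosa Sector standard time (rolling into the next day, 6 March 2033).
The standard-time date in Yalosa Sector, March 6, 2033, does not fall between 13 March and 9 October, so daylight saving is not in effect and Yalosa Sector is at UTC+07:00.
17:00 UTC + 7h = 00:00 Yalosa Sector (rolling into the next day, 6 March 2033).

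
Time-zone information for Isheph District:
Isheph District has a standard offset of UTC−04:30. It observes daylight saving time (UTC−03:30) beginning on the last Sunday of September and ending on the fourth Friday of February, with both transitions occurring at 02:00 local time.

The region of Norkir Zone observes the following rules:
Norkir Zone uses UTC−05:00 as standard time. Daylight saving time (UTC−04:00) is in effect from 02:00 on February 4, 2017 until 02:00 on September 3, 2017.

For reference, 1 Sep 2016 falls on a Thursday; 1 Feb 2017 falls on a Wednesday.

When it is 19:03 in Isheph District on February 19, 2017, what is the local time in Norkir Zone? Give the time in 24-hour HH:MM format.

1 September 2016 is a Thursday, so Sundays fall on 4, 11, 18, 25; the last is September 25.
1 February 2017 is a Wednesday, so the first Friday is February 3 and the fourth is February 24.
Daylight saving runs 25 September 2016 – 24 February 2017; February 19, 2017 is inside that window, so Isheph District is at UTC−03:30.
19:03 Isheph District + 3h30m = 22:33 UTC.
At the standard offset (UTC−05:00), 22:33 UTC − 5h = 17:33 Norkir Zone standard time.
The standard-time date in Norkir Zone, February 19, 2017, falls between 4 February and 3 September, so daylight saving is in effect and Norkir Zone is at UTC−04:00.
22:33 UTC − 4h = 18:33 Norkir Zone.

18:33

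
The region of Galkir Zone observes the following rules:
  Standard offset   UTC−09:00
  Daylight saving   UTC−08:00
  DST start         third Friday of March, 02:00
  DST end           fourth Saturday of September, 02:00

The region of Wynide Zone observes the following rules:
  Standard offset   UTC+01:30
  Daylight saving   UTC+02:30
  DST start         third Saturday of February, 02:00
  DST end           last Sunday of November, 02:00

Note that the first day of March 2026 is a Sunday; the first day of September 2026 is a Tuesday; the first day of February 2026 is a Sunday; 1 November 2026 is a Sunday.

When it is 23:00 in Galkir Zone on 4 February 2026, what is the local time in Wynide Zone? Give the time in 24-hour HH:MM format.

09:30

1 March 2026 is a Sunday, so the first Friday is March 6 and the third is March 20.
1 September 2026 is a Tuesday, so the first Saturday is September 5 and the fourth is September 26.
Daylight saving runs 20 March – 26 September; 4 February 2026 is outside that window, so Galkir Zone is on standard time at UTC−09:00.
23:00 Galkir Zone + 9h = 08:00 UTC (rolling into the next day, 5 February 2026).
1 February 2026 is a Sunday, so the first Saturday is February 7 and the third is February 21.
1 November 2026 is a Sunday, so Sundays fall on 1, 8, 15, 22, 29; the last is November 29.
At the standard offset (UTC+01:30), 08:00 UTC + 1h30m = 09:30 Wynide Zone standard time.
Daylight saving runs 21 February – 29 November; the standard-time date in Wynide Zone, 5 February 2026, is outside that window, so Wynide Zone is on standard time at UTC+01:30.
08:00 UTC + 1h30m = 09:30 Wynide Zone.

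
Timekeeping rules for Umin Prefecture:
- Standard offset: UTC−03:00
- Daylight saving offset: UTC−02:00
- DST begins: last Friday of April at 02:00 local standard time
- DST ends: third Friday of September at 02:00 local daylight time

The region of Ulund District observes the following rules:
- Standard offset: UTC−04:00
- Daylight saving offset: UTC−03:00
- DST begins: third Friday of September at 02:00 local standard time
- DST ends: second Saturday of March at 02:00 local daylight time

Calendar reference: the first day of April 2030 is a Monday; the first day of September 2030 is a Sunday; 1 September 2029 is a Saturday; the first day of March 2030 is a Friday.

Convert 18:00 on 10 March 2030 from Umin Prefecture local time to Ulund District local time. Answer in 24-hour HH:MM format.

17:00

1 April 2030 is a Monday, so Fridays fall on 5, 12, 19, 26; the last is April 26.
1 September 2030 is a Sunday, so the first Friday is September 6 and the third is September 20.
10 March 2030 is outside the daylight-saving period (26 April – 20 September), so Umin Prefecture is on standard time, UTC−03:00.
18:00 Umin Prefecture + 3h = 21:00 UTC.
1 September 2029 is a Saturday, so the first Friday is September 7 and the third is September 21.
1 March 2030 is a Friday, so the first Saturday is March 2 and the second is March 9.
At the standard offset (UTC−04:00), 21:00 UTC − 4h = 17:00 Ulund District standard time.
The standard-time date in Ulund District, 10 March 2030, is outside the daylight-saving period (21 September 2029 – 9 March 2030), so Ulund District is on standard time, UTC−04:00.
21:00 UTC − 4h = 17:00 Ulund District.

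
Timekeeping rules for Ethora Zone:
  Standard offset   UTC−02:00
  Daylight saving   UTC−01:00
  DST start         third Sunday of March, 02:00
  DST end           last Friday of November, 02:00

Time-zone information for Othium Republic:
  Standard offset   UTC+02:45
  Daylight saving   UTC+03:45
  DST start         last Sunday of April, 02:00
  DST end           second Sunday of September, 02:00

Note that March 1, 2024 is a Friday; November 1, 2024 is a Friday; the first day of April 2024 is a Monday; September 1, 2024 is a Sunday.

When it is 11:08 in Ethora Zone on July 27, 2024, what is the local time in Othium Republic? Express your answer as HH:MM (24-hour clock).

15:53

1 March 2024 is a Friday, so the first Sunday is March 3 and the third is March 17.
1 November 2024 is a Friday, so Fridays fall on 1, 8, 15, 22, 29; the last is November 29.
July 27, 2024 lies within the daylight-saving period (17 March – 29 November), so Ethora Zone is on daylight time, UTC−01:00.
11:08 Ethora Zone + 1h = 12:08 UTC.
1 April 2024 is a Monday, so Sundays fall on 7, 14, 21, 28; the last is April 28.
1 September 2024 is a Sunday, so the first Sunday is September 1 and the second is September 8.
At the standard offset (UTC+02:45), 12:08 UTC + 2h45m = 14:53 Othium Republic standard time.
The standard-time date in Othium Republic, July 27, 2024, falls between 28 April and 8 September, so daylight saving is in effect and Othium Republic is at UTC+03:45.
12:08 UTC + 3h45m = 15:53 Othium Republic.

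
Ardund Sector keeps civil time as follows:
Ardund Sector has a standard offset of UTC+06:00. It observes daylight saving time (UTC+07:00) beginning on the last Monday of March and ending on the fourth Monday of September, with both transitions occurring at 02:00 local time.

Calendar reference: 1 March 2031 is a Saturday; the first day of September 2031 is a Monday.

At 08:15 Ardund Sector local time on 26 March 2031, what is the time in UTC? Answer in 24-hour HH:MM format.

1 March 2031 is a Saturday, so Mondays fall on 3, 10, 17, 24, 31; the last is March 31.
1 September 2031 is a Monday, so the first Monday is September 1 and the fourth is September 22.
26 March 2031 does not fall between 31 March and 22 September, so daylight saving is not in effect and Ardund Sector is at UTC+06:00.
08:15 local − 6h = 02:15 UTC.

02:15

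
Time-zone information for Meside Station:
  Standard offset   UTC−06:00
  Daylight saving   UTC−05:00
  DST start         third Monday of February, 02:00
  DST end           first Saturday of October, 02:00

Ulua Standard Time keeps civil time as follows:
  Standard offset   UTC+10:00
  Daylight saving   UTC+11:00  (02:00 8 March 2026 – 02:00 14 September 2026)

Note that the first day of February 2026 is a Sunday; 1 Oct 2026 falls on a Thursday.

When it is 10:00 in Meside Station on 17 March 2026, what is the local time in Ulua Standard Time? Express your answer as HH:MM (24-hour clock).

1 February 2026 is a Sunday, so the first Monday is February 2 and the third is February 16.
1 October 2026 is a Thursday, so the first Saturday is October 3.
17 March 2026 lies within the daylight-saving period (16 February – 3 October), so Meside Station is on daylight time, UTC−05:00.
10:00 Meside Station + 5h = 15:00 UTC.
At the standard offset (UTC+10:00), 15:00 UTC + 10h = 01:00 Ulua Standard Time standard time (rolling into the next day, 18 March 2026).
Daylight saving runs 8 March – 14 September; the standard-time date in Ulua Standard Time, 18 March 2026, is inside that window, so Ulua Standard Time is at UTC+11:00.
15:00 UTC + 11h = 02:00 Ulua Standard Time (rolling into the next day, 18 March 2026).

02:00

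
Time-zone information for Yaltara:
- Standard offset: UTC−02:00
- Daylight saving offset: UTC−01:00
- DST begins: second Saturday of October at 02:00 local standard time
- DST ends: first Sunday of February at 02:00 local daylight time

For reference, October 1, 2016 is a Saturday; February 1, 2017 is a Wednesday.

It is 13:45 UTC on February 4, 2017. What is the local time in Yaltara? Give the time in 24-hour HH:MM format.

12:45

1 October 2016 is a Saturday, so the first Saturday is October 1 and the second is October 8.
1 February 2017 is a Wednesday, so the first Sunday is February 5.
At the standard offset (UTC−02:00), 13:45 UTC − 2h = 11:45 Yaltara standard time.
The standard-time date in Yaltara, February 4, 2017, lies within the daylight-saving period (8 October 2016 – 5 February 2017), so Yaltara is on daylight time, UTC−01:00.
13:45 UTC − 1h = 12:45 local.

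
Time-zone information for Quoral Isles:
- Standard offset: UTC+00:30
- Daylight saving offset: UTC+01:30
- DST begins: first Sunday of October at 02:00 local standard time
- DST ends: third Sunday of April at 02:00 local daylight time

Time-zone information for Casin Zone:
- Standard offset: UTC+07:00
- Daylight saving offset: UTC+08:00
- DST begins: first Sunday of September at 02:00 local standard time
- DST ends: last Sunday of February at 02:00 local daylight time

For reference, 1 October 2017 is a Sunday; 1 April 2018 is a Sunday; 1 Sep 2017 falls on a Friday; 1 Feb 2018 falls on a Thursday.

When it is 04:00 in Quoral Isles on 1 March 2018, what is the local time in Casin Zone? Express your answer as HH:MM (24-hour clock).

09:30

1 October 2017 is a Sunday, so the first Sunday is October 1.
1 April 2018 is a Sunday, so the first Sunday is April 1 and the third is April 15.
1 March 2018 falls between 1 October 2017 and 15 April 2018, so daylight saving is in effect and Quoral Isles is at UTC+01:30.
04:00 Quoral Isles − 1h30m = 02:30 UTC.
1 September 2017 is a Friday, so the first Sunday is September 3.
1 February 2018 is a Thursday, so Sundays fall on 4, 11, 18, 25; the last is February 25.
At the standard offset (UTC+07:00), 02:30 UTC + 7h = 09:30 Casin Zone standard time.
The standard-time date in Casin Zone, 1 March 2018, is outside the daylight-saving period (3 September 2017 – 25 February 2018), so Casin Zone is on standard time, UTC+07:00.
02:30 UTC + 7h = 09:30 Casin Zone.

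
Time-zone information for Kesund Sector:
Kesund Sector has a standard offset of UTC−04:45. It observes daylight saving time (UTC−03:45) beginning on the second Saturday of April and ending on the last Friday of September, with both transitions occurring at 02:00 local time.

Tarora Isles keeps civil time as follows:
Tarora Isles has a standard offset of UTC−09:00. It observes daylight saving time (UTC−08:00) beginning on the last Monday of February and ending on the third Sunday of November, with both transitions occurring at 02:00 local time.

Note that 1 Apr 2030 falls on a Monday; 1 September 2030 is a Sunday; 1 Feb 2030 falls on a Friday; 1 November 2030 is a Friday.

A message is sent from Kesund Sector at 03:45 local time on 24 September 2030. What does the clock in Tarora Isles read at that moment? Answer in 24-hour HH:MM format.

23:30

1 April 2030 is a Monday, so the first Saturday is April 6 and the second is April 13.
1 September 2030 is a Sunday, so Fridays fall on 6, 13, 20, 27; the last is September 27.
Daylight saving runs 13 April – 27 September; 24 September 2030 is inside that window, so Kesund Sector is at UTC−03:45.
03:45 Kesund Sector + 3h45m = 07:30 UTC.
1 February 2030 is a Friday, so Mondays fall on 4, 11, 18, 25; the last is February 25.
1 November 2030 is a Friday, so the first Sunday is November 3 and the third is November 17.
At the standard offset (UTC−09:00), 07:30 UTC − 9h = 22:30 Tarora Isles standard time (rolling into the previous day, 23 September 2030).
The standard-time date in Tarora Isles, 23 September 2030, lies within the daylight-saving period (25 February – 17 November), so Tarora Isles is on daylight time, UTC−08:00.
07:30 UTC − 8h = 23:30 Tarora Isles (rolling into the previous day, 23 September 2030).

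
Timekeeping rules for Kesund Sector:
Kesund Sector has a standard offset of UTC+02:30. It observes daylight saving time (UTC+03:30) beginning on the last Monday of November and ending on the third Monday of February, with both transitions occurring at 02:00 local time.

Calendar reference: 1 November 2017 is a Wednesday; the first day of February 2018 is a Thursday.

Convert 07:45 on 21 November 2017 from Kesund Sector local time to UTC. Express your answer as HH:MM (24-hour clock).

1 November 2017 is a Wednesday, so Mondays fall on 6, 13, 20, 27; the last is November 27.
1 February 2018 is a Thursday, so the first Monday is February 5 and the third is February 19.
21 November 2017 does not fall between 27 November 2017 and 19 February 2018, so daylight saving is not in effect and Kesund Sector is at UTC+02:30.
07:45 local − 2h30m = 05:15 UTC.

05:15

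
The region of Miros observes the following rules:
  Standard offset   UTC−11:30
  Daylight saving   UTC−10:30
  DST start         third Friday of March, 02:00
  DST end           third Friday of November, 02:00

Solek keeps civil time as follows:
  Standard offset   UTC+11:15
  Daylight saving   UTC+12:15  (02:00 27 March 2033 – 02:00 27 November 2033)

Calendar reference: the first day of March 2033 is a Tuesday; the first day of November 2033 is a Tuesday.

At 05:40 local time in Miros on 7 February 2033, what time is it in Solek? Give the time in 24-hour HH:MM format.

04:25

1 March 2033 is a Tuesday, so the first Friday is March 4 and the third is March 18.
1 November 2033 is a Tuesday, so the first Friday is November 4 and the third is November 18.
Daylight saving runs 18 March – 18 November; 7 February 2033 is outside that window, so Miros is on standard time at UTC−11:30.
05:40 Miros + 11h30m = 17:10 UTC.
At the standard offset (UTC+11:15), 17:10 UTC + 11h15m = 04:25 Solek standard time (rolling into the next day, 8 February 2033).
The standard-time date in Solek, 8 February 2033, does not fall between 27 March and 27 November, so daylight saving is not in effect and Solek is at UTC+11:15.
17:10 UTC + 11h15m = 04:25 Solek (rolling into the next day, 8 February 2033).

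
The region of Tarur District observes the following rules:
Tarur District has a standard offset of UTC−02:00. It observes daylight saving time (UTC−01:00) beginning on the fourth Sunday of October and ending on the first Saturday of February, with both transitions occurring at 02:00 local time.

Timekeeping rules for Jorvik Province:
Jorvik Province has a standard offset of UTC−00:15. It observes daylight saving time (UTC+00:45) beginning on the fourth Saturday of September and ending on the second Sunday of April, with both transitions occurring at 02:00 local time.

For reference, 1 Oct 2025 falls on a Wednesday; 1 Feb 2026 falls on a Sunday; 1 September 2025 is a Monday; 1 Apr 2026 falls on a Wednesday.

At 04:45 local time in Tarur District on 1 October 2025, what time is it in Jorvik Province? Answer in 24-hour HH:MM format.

07:30

1 October 2025 is a Wednesday, so the first Sunday is October 5 and the fourth is October 26.
1 February 2026 is a Sunday, so the first Saturday is February 7.
Daylight saving runs 26 October 2025 – 7 February 2026; 1 October 2025 is outside that window, so Tarur District is on standard time at UTC−02:00.
04:45 Tarur District + 2h = 06:45 UTC.
1 September 2025 is a Monday, so the first Saturday is September 6 and the fourth is September 27.
1 April 2026 is a Wednesday, so the first Sunday is April 5 and the second is April 12.
At the standard offset (UTC−00:15), 06:45 UTC − 0h15m = 06:30 Jorvik Province standard time.
The standard-time date in Jorvik Province, 1 October 2025, falls between 27 September 2025 and 12 April 2026, so daylight saving is in effect and Jorvik Province is at UTC+00:45.
06:45 UTC + 0h45m = 07:30 Jorvik Province.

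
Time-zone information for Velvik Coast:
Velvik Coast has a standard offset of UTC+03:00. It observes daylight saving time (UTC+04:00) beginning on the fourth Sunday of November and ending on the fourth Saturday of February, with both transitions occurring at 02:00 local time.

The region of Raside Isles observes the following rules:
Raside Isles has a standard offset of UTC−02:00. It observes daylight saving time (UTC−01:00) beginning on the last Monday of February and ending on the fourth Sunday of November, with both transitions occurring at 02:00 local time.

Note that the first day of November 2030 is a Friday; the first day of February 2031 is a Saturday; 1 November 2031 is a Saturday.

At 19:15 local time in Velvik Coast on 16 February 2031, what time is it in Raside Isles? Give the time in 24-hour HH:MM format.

13:15

1 November 2030 is a Friday, so the first Sunday is November 3 and the fourth is November 24.
1 February 2031 is a Saturday, so the first Saturday is February 1 and the fourth is February 22.
16 February 2031 falls between 24 November 2030 and 22 February 2031, so daylight saving is in effect and Velvik Coast is at UTC+04:00.
19:15 Velvik Coast − 4h = 15:15 UTC.
1 February 2031 is a Saturday, so Mondays fall on 3, 10, 17, 24; the last is February 24.
1 November 2031 is a Saturday, so the first Sunday is November 2 and the fourth is November 23.
At the standard offset (UTC−02:00), 15:15 UTC − 2h = 13:15 Raside Isles standard time.
The standard-time date in Raside Isles, 16 February 2031, does not fall between 24 February and 23 November, so daylight saving is not in effect and Raside Isles is at UTC−02:00.
15:15 UTC − 2h = 13:15 Raside Isles.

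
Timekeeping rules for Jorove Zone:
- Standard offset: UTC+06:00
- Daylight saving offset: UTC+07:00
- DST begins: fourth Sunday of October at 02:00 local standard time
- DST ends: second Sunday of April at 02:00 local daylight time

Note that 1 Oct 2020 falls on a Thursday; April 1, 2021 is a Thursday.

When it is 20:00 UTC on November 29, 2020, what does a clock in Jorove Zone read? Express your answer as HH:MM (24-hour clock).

1 October 2020 is a Thursday, so the first Sunday is October 4 and the fourth is October 25.
1 April 2021 is a Thursday, so the first Sunday is April 4 and the second is April 11.
At the standard offset (UTC+06:00), 20:00 UTC + 6h = 02:00 Jorove Zone standard time (rolling into the next day, 30 November 2020).
The standard-time date in Jorove Zone, November 30, 2020, falls between 25 October 2020 and 11 April 2021, so daylight saving is in effect and Jorove Zone is at UTC+07:00.
20:00 UTC + 7h = 03:00 local (rolling into the next day, 30 November 2020).

03:00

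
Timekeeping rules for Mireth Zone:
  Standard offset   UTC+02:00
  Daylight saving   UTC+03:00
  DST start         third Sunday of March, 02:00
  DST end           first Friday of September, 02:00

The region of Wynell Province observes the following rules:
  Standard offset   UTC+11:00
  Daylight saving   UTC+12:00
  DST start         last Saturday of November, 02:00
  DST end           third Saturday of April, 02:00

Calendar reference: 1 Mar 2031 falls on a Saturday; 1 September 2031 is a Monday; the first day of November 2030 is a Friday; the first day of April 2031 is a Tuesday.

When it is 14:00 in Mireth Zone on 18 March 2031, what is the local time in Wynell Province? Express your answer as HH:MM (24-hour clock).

1 March 2031 is a Saturday, so the first Sunday is March 2 and the third is March 16.
1 September 2031 is a Monday, so the first Friday is September 5.
Daylight saving runs 16 March – 5 September; 18 March 2031 is inside that window, so Mireth Zone is at UTC+03:00.
14:00 Mireth Zone − 3h = 11:00 UTC.
1 November 2030 is a Friday, so Saturdays fall on 2, 9, 16, 23, 30; the last is November 30.
1 April 2031 is a Tuesday, so the first Saturday is April 5 and the third is April 19.
At the standard offset (UTC+11:00), 11:00 UTC + 11h = 22:00 Wynell Province standard time.
The standard-time date in Wynell Province, 18 March 2031, lies within the daylight-saving period (30 November 2030 – 19 April 2031), so Wynell Province is on daylight time, UTC+12:00.
11:00 UTC + 12h = 23:00 Wynell Province.

23:00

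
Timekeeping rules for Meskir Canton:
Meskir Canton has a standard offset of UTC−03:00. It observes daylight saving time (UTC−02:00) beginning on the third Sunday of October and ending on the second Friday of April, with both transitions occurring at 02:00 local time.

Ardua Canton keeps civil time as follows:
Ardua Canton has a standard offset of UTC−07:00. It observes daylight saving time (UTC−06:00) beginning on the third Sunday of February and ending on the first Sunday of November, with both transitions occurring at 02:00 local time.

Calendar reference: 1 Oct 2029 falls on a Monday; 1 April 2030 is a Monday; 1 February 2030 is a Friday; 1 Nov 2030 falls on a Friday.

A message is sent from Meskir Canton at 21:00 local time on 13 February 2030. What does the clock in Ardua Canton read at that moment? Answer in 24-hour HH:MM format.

16:00

1 October 2029 is a Monday, so the first Sunday is October 7 and the third is October 21.
1 April 2030 is a Monday, so the first Friday is April 5 and the second is April 12.
13 February 2030 falls between 21 October 2029 and 12 April 2030, so daylight saving is in effect and Meskir Canton is at UTC−02:00.
21:00 Meskir Canton + 2h = 23:00 UTC.
1 February 2030 is a Friday, so the first Sunday is February 3 and the third is February 17.
1 November 2030 is a Friday, so the first Sunday is November 3.
At the standard offset (UTC−07:00), 23:00 UTC − 7h = 16:00 Ardua Canton standard time.
Daylight saving runs 17 February – 3 November; the standard-time date in Ardua Canton, 13 February 2030, is outside that window, so Ardua Canton is on standard time at UTC−07:00.
23:00 UTC − 7h = 16:00 Ardua Canton.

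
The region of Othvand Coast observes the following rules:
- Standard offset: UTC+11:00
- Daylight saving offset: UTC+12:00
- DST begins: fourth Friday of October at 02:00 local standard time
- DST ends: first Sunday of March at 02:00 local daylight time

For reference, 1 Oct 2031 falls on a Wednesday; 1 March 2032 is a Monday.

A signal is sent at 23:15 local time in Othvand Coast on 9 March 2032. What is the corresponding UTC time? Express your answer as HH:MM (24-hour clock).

12:15

1 October 2031 is a Wednesday, so the first Friday is October 3 and the fourth is October 24.
1 March 2032 is a Monday, so the first Sunday is March 7.
9 March 2032 does not fall between 24 October 2031 and 7 March 2032, so daylight saving is not in effect and Othvand Coast is at UTC+11:00.
23:15 local − 11h = 12:15 UTC.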